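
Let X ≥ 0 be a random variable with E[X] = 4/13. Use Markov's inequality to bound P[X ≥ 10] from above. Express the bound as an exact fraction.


μ = E[X] = 4/13, a = 10.
Markov: P[X ≥ 10] ≤ μ/a = (4/13)/10 = 2/65.
Numerically: ≈ 0.030769.
(Since a = 10 > μ = 0.307692, the bound 2/65 is < 1 and informative.)

P[X ≥ 10] ≤ 2/65 ≈ 0.030769.


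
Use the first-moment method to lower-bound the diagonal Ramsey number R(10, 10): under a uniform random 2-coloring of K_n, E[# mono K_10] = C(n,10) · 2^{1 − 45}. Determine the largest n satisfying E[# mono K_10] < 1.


We need C(n, 10) · 2^{1 − 45} < 1, i.e. C(n, 10) < 2^{45 − 1} = 17592186044416.
Check values of n near the boundary:
  n = 95: C(95, 10) = 10104934117421; 10104934117421 < 17592186044416? YES
  n = 96: C(96, 10) = 11279926456656; 11279926456656 < 17592186044416? YES
  n = 97: C(97, 10) = 12576469727536; 12576469727536 < 17592186044416? YES
  n = 98: C(98, 10) = 14005614014756; 14005614014756 < 17592186044416? YES
  n = 99: C(99, 10) = 15579278510796; 15579278510796 < 17592186044416? YES
  n = 100: C(100, 10) = 17310309456440; 17310309456440 < 17592186044416? YES
  n = 101: C(101, 10) = 19212541264840; 19212541264840 < 17592186044416? NO
  n = 102: C(102, 10) = 21300860967540; 21300860967540 < 17592186044416? NO
  n = 103: C(103, 10) = 23591276125340; 23591276125340 < 17592186044416? NO
The largest n with C(n, 10) < 17592186044416 is n = 100 (where E[X] = 2163788682055/2199023255552 ≈ 0.983977). Hence R(10, 10) > 100, i.e. R(10, 10) ≥ 101.

Largest n = 100; hence R(10, 10) > 100.


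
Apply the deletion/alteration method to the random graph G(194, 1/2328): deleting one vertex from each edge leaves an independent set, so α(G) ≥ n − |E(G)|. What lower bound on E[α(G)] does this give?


E[|E(G)|] = C(194, 2)·p = 18721 · (1/2328) = 193/24.
E[α(G)] ≥ n − E[|E(G)|] = 194 − 193/24 = 4463/24.
Numerically: ≈ 185.95833.
(This is only a lower bound; the true E[α(G)] may be larger.)

E[α(G)] ≥ 4463/24 ≈ 185.95833.


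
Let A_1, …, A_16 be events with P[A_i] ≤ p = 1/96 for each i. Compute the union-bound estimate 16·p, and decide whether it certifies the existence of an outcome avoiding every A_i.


Union bound: P[∪_{i=1}^{16} A_i] ≤ Σ_i P[A_i] ≤ 16·p = 16·(1/96) = 1/6.
Numerically: 1/6 ≈ 0.1667.
Is 1/6 < 1? YES.
Since P[∪ A_i] ≤ 1/6 < 1, the complement has P[∩ A_i^c] ≥ 1 − 1/6 = 5/6 > 0, so some outcome avoids every A_i.

16·p = 1/6 ≈ 0.1667; existence CERTIFIED by the union bound.


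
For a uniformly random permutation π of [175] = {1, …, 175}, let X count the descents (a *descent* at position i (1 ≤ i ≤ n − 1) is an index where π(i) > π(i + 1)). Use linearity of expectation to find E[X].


Write X = Σ X_I over i = 1, …, 174, with X_I the indicator of one descent.
There are 174 indicators.
For each fixed i, the pair (π(i), π(i+1)) is a uniformly random ordered pair of distinct values from {1, …, 175}; by symmetry P[π(i) > π(i+1)] = 1/2.
By linearity: E[X] = 174 · (1/2) = (175 − 1) · (1/2) = 87 ≈ 87.000.

E[X] = 87 = 87.000.


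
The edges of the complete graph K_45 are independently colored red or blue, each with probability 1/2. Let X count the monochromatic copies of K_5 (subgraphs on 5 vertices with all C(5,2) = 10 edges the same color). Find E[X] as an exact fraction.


Let X = Σ_S X_S over the C(45, 5) = 1221759 subsets S of size 5, where X_S = 1 if the K_5 on S is monochromatic.
For a fixed S, the K_5 on S has C(5, 2) = 10 edges. P[all 10 edges red] = (1/2)^10, and likewise for blue, so P[monochromatic] = 2·(1/2)^10 = 2^{1 − 10} = 1/512.
Summing: E[X] = C(45, 5) · 2^{1 − 10} = 1221759 · 1/512 = 1221759/512.
Numerically: E[X] ≈ 2386.2480.

E[X] = C(45,5)·2^(1−C(5,2)) = 1221759/512 ≈ 2386.2480.


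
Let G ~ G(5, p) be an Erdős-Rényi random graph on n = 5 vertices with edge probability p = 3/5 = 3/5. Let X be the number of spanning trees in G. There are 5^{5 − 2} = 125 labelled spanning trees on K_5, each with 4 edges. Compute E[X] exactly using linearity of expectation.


K_5 has 5^{5 − 2} = 125 labelled spanning trees.
For each such spanning tree H, let X_H = 1 if all 4 edges of H are present in G. Then P[X_H = 1] = p^{4} = (3/5)^{4} = 81/625.
Summing the indicators: E[X] = Σ_H E[X_H] = 125 · p^{4} = 125 · 81/625 = 81/5.
Numerically: E[X] ≈ 16.2.

E[X] = 125 · (3/5)^{4} = 81/5 ≈ 16.2.


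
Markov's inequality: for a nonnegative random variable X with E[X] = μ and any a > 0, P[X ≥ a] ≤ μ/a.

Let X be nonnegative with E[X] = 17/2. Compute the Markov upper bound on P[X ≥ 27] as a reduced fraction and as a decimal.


μ = E[X] = 17/2, a = 27.
Markov: P[X ≥ 27] ≤ μ/a = (17/2)/27 = 17/54.
Numerically: ≈ 0.315.
(Since a = 27 > μ = 8.500, the bound 17/54 is < 1 and informative.)

P[X ≥ 27] ≤ 17/54 ≈ 0.315.


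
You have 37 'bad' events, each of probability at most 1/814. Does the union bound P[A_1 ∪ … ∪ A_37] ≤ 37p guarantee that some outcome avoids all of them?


Union bound: P[∪_{i=1}^{37} A_i] ≤ Σ_i P[A_i] ≤ 37·p = 37·(1/814) = 1/22.
Numerically: 1/22 ≈ 0.045.
Is 1/22 < 1? YES.
Since P[∪ A_i] ≤ 1/22 < 1, the complement has P[∩ A_i^c] ≥ 1 − 1/22 = 21/22 > 0, so some outcome avoids every A_i.

37·p = 1/22 ≈ 0.045; existence CERTIFIED by the union bound.


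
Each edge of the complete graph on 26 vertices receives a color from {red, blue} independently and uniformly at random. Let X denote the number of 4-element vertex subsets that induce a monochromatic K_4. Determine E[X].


Let X = Σ_S X_S over the C(26, 4) = 14950 subsets S of size 4, where X_S = 1 if the K_4 on S is monochromatic.
For a fixed S, the K_4 on S has C(4, 2) = 6 edges. P[all 6 edges red] = (1/2)^6, and likewise for blue, so P[monochromatic] = 2·(1/2)^6 = 2^{1 − 6} = 1/32.
By linearity: E[X] = C(26, 4) · 2^{1 − 6} = 14950 · 1/32 = 7475/16.
Numerically: E[X] ≈ 467.18750.

E[X] = C(26,4)·2^(1−C(4,2)) = 7475/16 ≈ 467.18750.


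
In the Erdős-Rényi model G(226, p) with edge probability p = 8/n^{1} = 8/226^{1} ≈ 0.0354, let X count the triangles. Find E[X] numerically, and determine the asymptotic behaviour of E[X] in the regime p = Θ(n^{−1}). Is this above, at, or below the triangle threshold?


Number of potential triangles: C(226, 3) = 1898400.
Each occurs with probability p³ ≈ (0.0354)³ ≈ 4.435521e-05.
By linearity: E[X] = C(226, 3)·p³ ≈ 1898400 · 4.435521e-05 ≈ 84.2039.
Here α = 1, so p = 8/n is exactly at the triangle threshold p ~ 1/n. Asymptotically E[X] → c³/6 = 8³/6 = 256/3 ≈ 85.3333, a bounded constant. In this regime the triangle count is asymptotically Poisson(c³/6).

E[X] ≈ 84.2039; in regime p = Θ(1/n^{1}) E[X] stays bounded (at the triangle threshold p ~ 1/n).


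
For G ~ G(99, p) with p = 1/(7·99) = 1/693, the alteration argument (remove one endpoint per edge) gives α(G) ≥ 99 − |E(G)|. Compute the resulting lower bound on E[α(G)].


E[|E(G)|] = C(99, 2)·p = 4851 · (1/693) = 7.
E[α(G)] ≥ n − E[|E(G)|] = 99 − 7 = 92.
Numerically: ≈ 92.000000.
(This is only a lower bound; the true E[α(G)] may be larger.)

E[α(G)] ≥ 92 ≈ 92.000000.


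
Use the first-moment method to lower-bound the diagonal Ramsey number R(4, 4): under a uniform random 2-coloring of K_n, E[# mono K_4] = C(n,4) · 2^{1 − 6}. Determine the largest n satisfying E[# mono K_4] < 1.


We need C(n, 4) · 2^{1 − 6} < 1, i.e. C(n, 4) < 2^{6 − 1} = 32.
Check values of n near the boundary:
  n = 4: C(4, 4) = 1; 1 < 32? YES
  n = 5: C(5, 4) = 5; 5 < 32? YES
  n = 6: C(6, 4) = 15; 15 < 32? YES
  n = 7: C(7, 4) = 35; 35 < 32? NO
  n = 8: C(8, 4) = 70; 70 < 32? NO
  n = 9: C(9, 4) = 126; 126 < 32? NO
The largest n with C(n, 4) < 32 is n = 6 (where E[X] = 15/32 ≈ 0.468750). Hence R(4, 4) > 6, i.e. R(4, 4) ≥ 7.

Largest n = 6; hence R(4, 4) > 6.


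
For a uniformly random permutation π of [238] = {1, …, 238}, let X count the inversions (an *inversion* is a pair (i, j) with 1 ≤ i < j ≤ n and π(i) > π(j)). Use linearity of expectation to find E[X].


Write X = Σ X_I over the C(238, 2) = 28203 pairs i < j, with X_I the indicator of one inversion.
There are 28203 indicators.
For each fixed pair i < j, the values π(i) and π(j) are two distinct elements of {1, …, 238} in uniformly random order; by symmetry P[π(i) > π(j)] = 1/2.
By linearity: E[X] = 28203 · (1/2) = C(238, 2) · (1/2) = 28203/2 = 28203/2 ≈ 14101.500.

E[X] = 28203/2 = 14101.500.


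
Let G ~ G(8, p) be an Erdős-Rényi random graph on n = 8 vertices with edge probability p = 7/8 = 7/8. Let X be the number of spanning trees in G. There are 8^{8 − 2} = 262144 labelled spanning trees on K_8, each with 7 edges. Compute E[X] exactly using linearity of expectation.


K_8 has 8^{8 − 2} = 262144 labelled spanning trees.
For each such spanning tree H, let X_H = 1 if all 7 edges of H are present in G. Then P[X_H = 1] = p^{7} = (7/8)^{7} = 823543/2097152.
Summing the indicators: E[X] = Σ_H E[X_H] = 262144 · p^{7} = 262144 · 823543/2097152 = 823543/8.
Numerically: E[X] ≈ 102943.

E[X] = 262144 · (7/8)^{7} = 823543/8 ≈ 102943.


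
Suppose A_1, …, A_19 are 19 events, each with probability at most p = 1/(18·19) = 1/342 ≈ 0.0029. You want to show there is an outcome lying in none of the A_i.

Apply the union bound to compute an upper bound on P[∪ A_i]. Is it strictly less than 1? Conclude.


Union bound: P[∪_{i=1}^{19} A_i] ≤ Σ_i P[A_i] ≤ 19·p = 19·(1/342) = 1/18.
Numerically: 1/18 ≈ 0.0556.
Is 1/18 < 1? YES.
Since P[∪ A_i] ≤ 1/18 < 1, the complement has P[∩ A_i^c] ≥ 1 − 1/18 = 17/18 > 0, so some outcome avoids every A_i.

19·p = 1/18 ≈ 0.0556; existence CERTIFIED by the union bound.


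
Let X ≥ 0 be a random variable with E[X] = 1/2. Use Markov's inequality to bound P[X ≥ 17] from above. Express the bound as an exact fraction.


μ = E[X] = 1/2, a = 17.
Markov: P[X ≥ 17] ≤ μ/a = (1/2)/17 = 1/34.
Numerically: ≈ 0.029412.
(Since a = 17 > μ = 0.500000, the bound 1/34 is < 1 and informative.)

P[X ≥ 17] ≤ 1/34 ≈ 0.029412.


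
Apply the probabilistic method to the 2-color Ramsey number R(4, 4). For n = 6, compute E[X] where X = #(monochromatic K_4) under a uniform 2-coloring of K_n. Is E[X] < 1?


E[X] = C(6, 4) · 2^{1 − 6} = 15 · 2^{−5} = 15/32.
As a reduced fraction: E[X] = 15/32 ≈ 0.46875.
Is E[X] < 1? YES.
Since E[X] < 1, there exists a 2-coloring of K_{6} with no monochromatic K_4; hence R(4, 4) > 6.

E[X] = 15/32 ≈ 0.46875; E[X] < 1, so R(4, 4) > 6.


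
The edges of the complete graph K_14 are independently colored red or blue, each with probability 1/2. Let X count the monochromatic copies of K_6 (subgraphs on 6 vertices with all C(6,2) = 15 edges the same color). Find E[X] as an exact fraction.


Let X = Σ_S X_S over the C(14, 6) = 3003 subsets S of size 6, where X_S = 1 if the K_6 on S is monochromatic.
For a fixed S, the K_6 on S has C(6, 2) = 15 edges. P[all 15 edges red] = (1/2)^15, and likewise for blue, so P[monochromatic] = 2·(1/2)^15 = 2^{1 − 15} = 1/16384.
By linearity: E[X] = C(14, 6) · 2^{1 − 15} = 3003 · 1/16384 = 3003/16384.
Numerically: E[X] ≈ 0.183289.

E[X] = C(14,6)·2^(1−C(6,2)) = 3003/16384 ≈ 0.183289.


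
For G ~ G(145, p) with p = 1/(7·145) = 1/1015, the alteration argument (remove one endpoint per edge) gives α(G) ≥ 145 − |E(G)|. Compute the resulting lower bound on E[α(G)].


E[|E(G)|] = C(145, 2)·p = 10440 · (1/1015) = 72/7.
E[α(G)] ≥ n − E[|E(G)|] = 145 − 72/7 = 943/7.
Numerically: ≈ 134.714.
(This is only a lower bound; the true E[α(G)] may be larger.)

E[α(G)] ≥ 943/7 ≈ 134.714.


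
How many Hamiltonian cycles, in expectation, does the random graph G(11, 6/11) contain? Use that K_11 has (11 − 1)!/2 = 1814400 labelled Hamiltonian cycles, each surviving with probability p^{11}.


K_11 has (11 − 1)!/2 = 1814400 labelled Hamiltonian cycles.
For each such Hamiltonian cycle H, let X_H = 1 if all 11 edges of H are present in G. Then P[X_H = 1] = p^{11} = (6/11)^{11} = 362797056/285311670611.
Summing the indicators: E[X] = Σ_H E[X_H] = 1814400 · p^{11} = 1814400 · 362797056/285311670611 = 658258978406400/285311670611.
Numerically: E[X] ≈ 2307.16.

E[X] = 1814400 · (6/11)^{11} = 658258978406400/285311670611 ≈ 2307.16.


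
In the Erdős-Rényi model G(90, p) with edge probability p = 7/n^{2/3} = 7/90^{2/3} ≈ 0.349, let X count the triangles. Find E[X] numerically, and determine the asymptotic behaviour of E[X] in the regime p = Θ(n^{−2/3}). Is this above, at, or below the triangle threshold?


Number of potential triangles: C(90, 3) = 117480.
Each occurs with probability p³ ≈ (0.349)³ ≈ 4.23457e-02.
By linearity: E[X] = C(90, 3)·p³ ≈ 117480 · 4.23457e-02 ≈ 4974.770.
Since α = 2/3 < 1, p = c/n^{2/3} ≫ 1/n is above the triangle threshold p ~ 1/n. Asymptotically E[X] ~ (c³/6)·n^{3(1−α)} = (7³/6)·n^{1} → ∞; triangles are abundant w.h.p.

E[X] ≈ 4974.770; in regime p = Θ(1/n^{2/3}) E[X] diverges (above the triangle threshold p ~ 1/n).


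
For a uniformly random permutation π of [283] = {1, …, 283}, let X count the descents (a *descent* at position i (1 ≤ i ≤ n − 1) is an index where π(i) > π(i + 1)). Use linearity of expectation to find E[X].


Write X = Σ X_I over i = 1, …, 282, with X_I the indicator of one descent.
There are 282 indicators.
For each fixed i, the pair (π(i), π(i+1)) is a uniformly random ordered pair of distinct values from {1, …, 283}; by symmetry P[π(i) > π(i+1)] = 1/2.
By linearity: E[X] = 282 · (1/2) = (283 − 1) · (1/2) = 141 ≈ 141.000.

E[X] = 141 = 141.000.


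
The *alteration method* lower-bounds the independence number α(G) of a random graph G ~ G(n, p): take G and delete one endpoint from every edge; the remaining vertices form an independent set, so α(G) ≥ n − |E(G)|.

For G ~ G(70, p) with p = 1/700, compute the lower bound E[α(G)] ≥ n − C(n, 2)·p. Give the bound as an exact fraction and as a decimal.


E[|E(G)|] = C(70, 2)·p = 2415 · (1/700) = 69/20.
E[α(G)] ≥ n − E[|E(G)|] = 70 − 69/20 = 1331/20.
Numerically: ≈ 66.550.
(This is only a lower bound; the true E[α(G)] may be larger.)

E[α(G)] ≥ 1331/20 ≈ 66.550.


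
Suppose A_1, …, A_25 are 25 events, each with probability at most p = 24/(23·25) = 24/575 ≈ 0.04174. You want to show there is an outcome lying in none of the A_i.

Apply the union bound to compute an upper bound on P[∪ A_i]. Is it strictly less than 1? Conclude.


Union bound: P[∪_{i=1}^{25} A_i] ≤ Σ_i P[A_i] ≤ 25·p = 25·(24/575) = 24/23.
Numerically: 24/23 ≈ 1.04348.
Is 24/23 < 1? NO.
Since the bound 24/23 is ≥ 1, the union bound is uninformative here; it does NOT by itself certify existence.

25·p = 24/23 ≈ 1.04348; existence NOT certified by the union bound.


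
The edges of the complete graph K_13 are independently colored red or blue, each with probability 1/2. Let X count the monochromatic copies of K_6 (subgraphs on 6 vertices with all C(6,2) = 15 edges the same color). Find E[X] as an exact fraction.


Let X = Σ_S X_S over the C(13, 6) = 1716 subsets S of size 6, where X_S = 1 if the K_6 on S is monochromatic.
For a fixed S, the K_6 on S has C(6, 2) = 15 edges. P[all 15 edges red] = (1/2)^15, and likewise for blue, so P[monochromatic] = 2·(1/2)^15 = 2^{1 − 15} = 1/16384.
By linearity: E[X] = C(13, 6) · 2^{1 − 15} = 1716 · 1/16384 = 429/4096.
Numerically: E[X] ≈ 0.104736.

E[X] = C(13,6)·2^(1−C(6,2)) = 429/4096 ≈ 0.104736.


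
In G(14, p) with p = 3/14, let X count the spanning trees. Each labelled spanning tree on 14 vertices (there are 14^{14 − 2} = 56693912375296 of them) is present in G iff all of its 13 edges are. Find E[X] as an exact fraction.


K_14 has 14^{14 − 2} = 56693912375296 labelled spanning trees.
For each such spanning tree H, let X_H = 1 if all 13 edges of H are present in G. Then P[X_H = 1] = p^{13} = (3/14)^{13} = 1594323/793714773254144.
By linearity of expectation: E[X] = Σ_H E[X_H] = 56693912375296 · p^{13} = 56693912375296 · 1594323/793714773254144 = 1594323/14.
Numerically: E[X] ≈ 113880.

E[X] = 56693912375296 · (3/14)^{13} = 1594323/14 ≈ 113880.


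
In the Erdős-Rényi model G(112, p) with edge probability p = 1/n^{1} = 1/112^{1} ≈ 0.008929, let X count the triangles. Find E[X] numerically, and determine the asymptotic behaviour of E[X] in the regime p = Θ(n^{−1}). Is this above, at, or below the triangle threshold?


Number of potential triangles: C(112, 3) = 227920.
Each occurs with probability p³ ≈ (0.008929)³ ≈ 7.117802e-07.
By linearity: E[X] = C(112, 3)·p³ ≈ 227920 · 7.117802e-07 ≈ 0.1622.
Here α = 1, so p = 1/n is exactly at the triangle threshold p ~ 1/n. Asymptotically E[X] → c³/6 = 1³/6 = 1/6 ≈ 0.1667, a bounded constant. In this regime the triangle count is asymptotically Poisson(c³/6).

E[X] ≈ 0.1622; in regime p = Θ(1/n^{1}) E[X] stays bounded (at the triangle threshold p ~ 1/n).


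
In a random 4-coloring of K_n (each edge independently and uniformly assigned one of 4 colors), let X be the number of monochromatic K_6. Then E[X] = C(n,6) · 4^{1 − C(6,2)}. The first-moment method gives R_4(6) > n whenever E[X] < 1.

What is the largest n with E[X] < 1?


We need C(n, 6) · 4^{1 − 15} < 1, i.e. C(n, 6) < 4^{15 − 1} = 268435456.
Check values of n near the boundary:
  n = 77: C(77, 6) = 237093780; 237093780 < 268435456? YES
  n = 78: C(78, 6) = 256851595; 256851595 < 268435456? YES
  n = 79: C(79, 6) = 277962685; 277962685 < 268435456? NO
  n = 80: C(80, 6) = 300500200; 300500200 < 268435456? NO
The largest n with C(n, 6) < 268435456 is n = 78 (where E[X] = 256851595/268435456 ≈ 0.95685). Hence R_4(6) > 78, i.e. R_4(6) ≥ 79.

Largest n = 78; hence R_4(6) > 78.


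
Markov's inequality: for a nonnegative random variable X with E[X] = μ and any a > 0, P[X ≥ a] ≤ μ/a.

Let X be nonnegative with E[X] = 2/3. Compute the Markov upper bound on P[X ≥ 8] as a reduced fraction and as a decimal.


μ = E[X] = 2/3, a = 8.
Markov: P[X ≥ 8] ≤ μ/a = (2/3)/8 = 1/12.
Numerically: ≈ 0.083333.
(Since a = 8 > μ = 0.666667, the bound 1/12 is < 1 and informative.)

P[X ≥ 8] ≤ 1/12 ≈ 0.083333.


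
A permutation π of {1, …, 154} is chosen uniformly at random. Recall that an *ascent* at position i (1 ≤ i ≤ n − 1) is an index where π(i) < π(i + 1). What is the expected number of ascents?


Write X = Σ X_I over i = 1, …, 153, with X_I the indicator of one ascent.
There are 153 indicators.
For each fixed i, the pair (π(i), π(i+1)) is a uniformly random ordered pair of distinct values from {1, …, 154}; by symmetry P[π(i) < π(i+1)] = 1/2.
By linearity: E[X] = 153 · (1/2) = (154 − 1) · (1/2) = 153/2 ≈ 76.50000.

E[X] = 153/2 = 76.50000.


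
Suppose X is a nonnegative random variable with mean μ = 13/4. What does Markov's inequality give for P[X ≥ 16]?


μ = E[X] = 13/4, a = 16.
Markov: P[X ≥ 16] ≤ μ/a = (13/4)/16 = 13/64.
Numerically: ≈ 0.203125.
(Since a = 16 > μ = 3.250000, the bound 13/64 is < 1 and informative.)

P[X ≥ 16] ≤ 13/64 ≈ 0.203125.


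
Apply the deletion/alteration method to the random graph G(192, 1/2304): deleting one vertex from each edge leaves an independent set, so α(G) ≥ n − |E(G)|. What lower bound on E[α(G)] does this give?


E[|E(G)|] = C(192, 2)·p = 18336 · (1/2304) = 191/24.
E[α(G)] ≥ n − E[|E(G)|] = 192 − 191/24 = 4417/24.
Numerically: ≈ 184.041667.
(This is only a lower bound; the true E[α(G)] may be larger.)

E[α(G)] ≥ 4417/24 ≈ 184.041667.


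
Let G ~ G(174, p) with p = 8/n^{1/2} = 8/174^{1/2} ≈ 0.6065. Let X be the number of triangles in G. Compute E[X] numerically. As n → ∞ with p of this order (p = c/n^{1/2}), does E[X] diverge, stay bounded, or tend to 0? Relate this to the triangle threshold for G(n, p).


Number of potential triangles: C(174, 3) = 862924.
Each occurs with probability p³ ≈ (0.6065)³ ≈ 2.230725e-01.
By linearity: E[X] = C(174, 3)·p³ ≈ 862924 · 2.230725e-01 ≈ 192494.6379.
Since α = 1/2 < 1, p = c/n^{1/2} ≫ 1/n is above the triangle threshold p ~ 1/n. Asymptotically E[X] ~ (c³/6)·n^{3(1−α)} = (8³/6)·n^{1.5} → ∞; triangles are abundant w.h.p.

E[X] ≈ 192494.6379; in regime p = Θ(1/n^{1/2}) E[X] diverges (above the triangle threshold p ~ 1/n).


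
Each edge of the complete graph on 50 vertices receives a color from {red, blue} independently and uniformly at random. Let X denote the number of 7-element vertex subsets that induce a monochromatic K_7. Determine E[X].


Let X = Σ_S X_S over the C(50, 7) = 99884400 subsets S of size 7, where X_S = 1 if the K_7 on S is monochromatic.
For a fixed S, the K_7 on S has C(7, 2) = 21 edges. P[all 21 edges red] = (1/2)^21, and likewise for blue, so P[monochromatic] = 2·(1/2)^21 = 2^{1 − 21} = 1/1048576.
By linearity: E[X] = C(50, 7) · 2^{1 − 21} = 99884400 · 1/1048576 = 6242775/65536.
Numerically: E[X] ≈ 95.257.

E[X] = C(50,7)·2^(1−C(7,2)) = 6242775/65536 ≈ 95.257.


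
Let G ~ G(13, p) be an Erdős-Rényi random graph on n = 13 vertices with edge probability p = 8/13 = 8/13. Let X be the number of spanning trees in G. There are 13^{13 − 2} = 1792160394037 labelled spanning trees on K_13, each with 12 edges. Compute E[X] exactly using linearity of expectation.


K_13 has 13^{13 − 2} = 1792160394037 labelled spanning trees.
For each such spanning tree H, let X_H = 1 if all 12 edges of H are present in G. Then P[X_H = 1] = p^{12} = (8/13)^{12} = 68719476736/23298085122481.
Summing the indicators: E[X] = Σ_H E[X_H] = 1792160394037 · p^{12} = 1792160394037 · 68719476736/23298085122481 = 68719476736/13.
Numerically: E[X] ≈ 5.29e+09.

E[X] = 1792160394037 · (8/13)^{12} = 68719476736/13 ≈ 5.29e+09.


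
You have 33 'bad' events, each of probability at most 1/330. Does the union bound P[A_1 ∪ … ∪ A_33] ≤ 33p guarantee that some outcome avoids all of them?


Union bound: P[∪_{i=1}^{33} A_i] ≤ Σ_i P[A_i] ≤ 33·p = 33·(1/330) = 1/10.
Numerically: 1/10 ≈ 0.10000.
Is 1/10 < 1? YES.
Since P[∪ A_i] ≤ 1/10 < 1, the complement has P[∩ A_i^c] ≥ 1 − 1/10 = 9/10 > 0, so some outcome avoids every A_i.

33·p = 1/10 ≈ 0.10000; existence CERTIFIED by the union bound.


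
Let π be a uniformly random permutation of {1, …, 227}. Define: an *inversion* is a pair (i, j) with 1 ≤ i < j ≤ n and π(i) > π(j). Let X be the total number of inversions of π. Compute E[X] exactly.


Write X = Σ X_I over the C(227, 2) = 25651 pairs i < j, with X_I the indicator of one inversion.
There are 25651 indicators.
For each fixed pair i < j, the values π(i) and π(j) are two distinct elements of {1, …, 227} in uniformly random order; by symmetry P[π(i) > π(j)] = 1/2.
By linearity: E[X] = 25651 · (1/2) = C(227, 2) · (1/2) = 25651/2 = 25651/2 ≈ 12825.50000.

E[X] = 25651/2 = 12825.50000.


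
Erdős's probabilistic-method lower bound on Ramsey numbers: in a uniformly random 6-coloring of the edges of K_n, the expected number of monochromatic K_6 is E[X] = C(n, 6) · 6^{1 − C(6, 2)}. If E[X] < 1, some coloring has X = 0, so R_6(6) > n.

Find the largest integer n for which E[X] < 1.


We need C(n, 6) · 6^{1 − 15} < 1, i.e. C(n, 6) < 6^{15 − 1} = 78364164096.
Check values of n near the boundary:
  n = 195: C(195, 6) = 70656049360; 70656049360 < 78364164096? YES
  n = 196: C(196, 6) = 72887293024; 72887293024 < 78364164096? YES
  n = 197: C(197, 6) = 75176946208; 75176946208 < 78364164096? YES
  n = 198: C(198, 6) = 77526225777; 77526225777 < 78364164096? YES
  n = 199: C(199, 6) = 79936367511; 79936367511 < 78364164096? NO
The largest n with C(n, 6) < 78364164096 is n = 198 (where E[X] = 25842075259/26121388032 ≈ 0.98931). Hence R_6(6) > 198, i.e. R_6(6) ≥ 199.

Largest n = 198; hence R_6(6) > 198.


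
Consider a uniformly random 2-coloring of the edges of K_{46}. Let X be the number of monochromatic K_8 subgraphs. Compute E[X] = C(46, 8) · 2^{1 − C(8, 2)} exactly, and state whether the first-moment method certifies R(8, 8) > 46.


E[X] = C(46, 8) · 2^{1 − 28} = 260932815 · 2^{−27} = 260932815/134217728.
As a reduced fraction: E[X] = 260932815/134217728 ≈ 1.944101.
Is E[X] < 1? NO.
Since E[X] ≥ 1, the first-moment bound is inconclusive at n = 46; it does NOT by itself certify R(8, 8) > 46.

E[X] = 260932815/134217728 ≈ 1.944101; E[X] ≥ 1; first-moment method inconclusive here.


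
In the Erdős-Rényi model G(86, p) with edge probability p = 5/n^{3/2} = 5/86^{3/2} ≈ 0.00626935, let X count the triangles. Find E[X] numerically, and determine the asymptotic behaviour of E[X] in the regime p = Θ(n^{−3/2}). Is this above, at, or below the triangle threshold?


Number of potential triangles: C(86, 3) = 102340.
Each occurs with probability p³ ≈ (0.00626935)³ ≈ 2.46414910e-07.
By linearity: E[X] = C(86, 3)·p³ ≈ 102340 · 2.46414910e-07 ≈ 0.025218.
Since α = 3/2 > 1, p = c/n^{3/2} = o(1/n) is below the triangle threshold p ~ 1/n. Asymptotically E[X] ~ (c³/6)·n^{3(1−α)} = (5³/6)·n^{-1.5} → 0, so by Markov's inequality G has no triangles w.h.p.

E[X] ≈ 0.025218; in regime p = Θ(1/n^{3/2}) E[X] tends to 0 (below the triangle threshold p ~ 1/n).


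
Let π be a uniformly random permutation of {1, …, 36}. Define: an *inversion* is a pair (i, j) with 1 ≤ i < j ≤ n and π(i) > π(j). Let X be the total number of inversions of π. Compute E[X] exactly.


Write X = Σ X_I over the C(36, 2) = 630 pairs i < j, with X_I the indicator of one inversion.
There are 630 indicators.
For each fixed pair i < j, the values π(i) and π(j) are two distinct elements of {1, …, 36} in uniformly random order; by symmetry P[π(i) > π(j)] = 1/2.
By linearity: E[X] = 630 · (1/2) = C(36, 2) · (1/2) = 630/2 = 315 ≈ 315.00000.

E[X] = 315 = 315.00000.


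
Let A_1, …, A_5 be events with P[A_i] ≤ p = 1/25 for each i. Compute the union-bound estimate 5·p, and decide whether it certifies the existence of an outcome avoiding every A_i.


Union bound: P[∪_{i=1}^{5} A_i] ≤ Σ_i P[A_i] ≤ 5·p = 5·(1/25) = 1/5.
Numerically: 1/5 ≈ 0.2000000.
Is 1/5 < 1? YES.
Since P[∪ A_i] ≤ 1/5 < 1, the complement has P[∩ A_i^c] ≥ 1 − 1/5 = 4/5 > 0, so some outcome avoids every A_i.

5·p = 1/5 ≈ 0.2000000; existence CERTIFIED by the union bound.


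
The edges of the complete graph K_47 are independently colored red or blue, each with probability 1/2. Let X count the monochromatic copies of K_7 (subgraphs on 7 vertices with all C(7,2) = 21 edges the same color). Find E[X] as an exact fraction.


Let X = Σ_S X_S over the C(47, 7) = 62891499 subsets S of size 7, where X_S = 1 if the K_7 on S is monochromatic.
For a fixed S, the K_7 on S has C(7, 2) = 21 edges. P[all 21 edges red] = (1/2)^21, and likewise for blue, so P[monochromatic] = 2·(1/2)^21 = 2^{1 − 21} = 1/1048576.
By linearity: E[X] = C(47, 7) · 2^{1 − 21} = 62891499 · 1/1048576 = 62891499/1048576.
Numerically: E[X] ≈ 59.9780.

E[X] = C(47,7)·2^(1−C(7,2)) = 62891499/1048576 ≈ 59.9780.


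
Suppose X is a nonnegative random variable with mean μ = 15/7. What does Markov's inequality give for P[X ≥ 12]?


μ = E[X] = 15/7, a = 12.
Markov: P[X ≥ 12] ≤ μ/a = (15/7)/12 = 5/28.
Numerically: ≈ 0.178571.
(Since a = 12 > μ = 2.142857, the bound 5/28 is < 1 and informative.)

P[X ≥ 12] ≤ 5/28 ≈ 0.178571.


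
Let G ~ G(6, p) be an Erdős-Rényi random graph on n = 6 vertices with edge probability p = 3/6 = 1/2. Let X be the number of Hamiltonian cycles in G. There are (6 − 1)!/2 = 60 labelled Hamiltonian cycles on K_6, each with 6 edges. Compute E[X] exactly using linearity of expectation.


K_6 has (6 − 1)!/2 = 60 labelled Hamiltonian cycles.
For each such Hamiltonian cycle H, let X_H = 1 if all 6 edges of H are present in G. Then P[X_H = 1] = p^{6} = (1/2)^{6} = 1/64.
By linearity of expectation: E[X] = Σ_H E[X_H] = 60 · p^{6} = 60 · 1/64 = 15/16.
Numerically: E[X] ≈ 0.9375.

E[X] = 60 · (1/2)^{6} = 15/16 ≈ 0.9375.


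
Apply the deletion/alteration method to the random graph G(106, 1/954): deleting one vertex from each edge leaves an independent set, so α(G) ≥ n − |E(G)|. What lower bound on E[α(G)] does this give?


E[|E(G)|] = C(106, 2)·p = 5565 · (1/954) = 35/6.
E[α(G)] ≥ n − E[|E(G)|] = 106 − 35/6 = 601/6.
Numerically: ≈ 100.1667.
(This is only a lower bound; the true E[α(G)] may be larger.)

E[α(G)] ≥ 601/6 ≈ 100.1667.


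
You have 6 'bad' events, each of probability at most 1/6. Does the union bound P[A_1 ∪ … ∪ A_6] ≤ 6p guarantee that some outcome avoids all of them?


Union bound: P[∪_{i=1}^{6} A_i] ≤ Σ_i P[A_i] ≤ 6·p = 6·(1/6) = 1.
Numerically: 1 ≈ 1.00000.
Is 1 < 1? NO.
Since the bound 1 is ≥ 1, the union bound is uninformative here; it does NOT by itself certify existence.

6·p = 1 ≈ 1.00000; existence NOT certified by the union bound.


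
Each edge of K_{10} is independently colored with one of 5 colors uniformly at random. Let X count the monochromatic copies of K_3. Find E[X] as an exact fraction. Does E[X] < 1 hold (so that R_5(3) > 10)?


E[X] = C(10, 3) · 5^{1 − 3} = 120 · 5^{−2} = 120/25.
As a reduced fraction: E[X] = 24/5 ≈ 4.800.
Is E[X] < 1? NO.
Since E[X] ≥ 1, the first-moment bound is inconclusive at n = 10; it does NOT by itself certify R_5(3) > 10.

E[X] = 24/5 ≈ 4.800; E[X] ≥ 1; first-moment method inconclusive here.


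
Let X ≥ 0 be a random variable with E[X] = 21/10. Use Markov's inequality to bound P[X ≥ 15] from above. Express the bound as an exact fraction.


μ = E[X] = 21/10, a = 15.
Markov: P[X ≥ 15] ≤ μ/a = (21/10)/15 = 7/50.
Numerically: ≈ 0.140000.
(Since a = 15 > μ = 2.100000, the bound 7/50 is < 1 and informative.)

P[X ≥ 15] ≤ 7/50 ≈ 0.140000.


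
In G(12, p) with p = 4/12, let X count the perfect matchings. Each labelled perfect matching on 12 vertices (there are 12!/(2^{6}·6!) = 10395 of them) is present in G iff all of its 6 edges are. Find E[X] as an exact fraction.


K_12 has 12!/(2^{6}·6!) = 10395 labelled perfect matchings.
For each such perfect matching H, let X_H = 1 if all 6 edges of H are present in G. Then P[X_H = 1] = p^{6} = (1/3)^{6} = 1/729.
By linearity of expectation: E[X] = Σ_H E[X_H] = 10395 · p^{6} = 10395 · 1/729 = 385/27.
Numerically: E[X] ≈ 14.26.

E[X] = 10395 · (1/3)^{6} = 385/27 ≈ 14.26.


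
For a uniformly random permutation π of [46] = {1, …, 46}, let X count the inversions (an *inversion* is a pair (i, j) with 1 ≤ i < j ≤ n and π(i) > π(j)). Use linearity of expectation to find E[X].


Write X = Σ X_I over the C(46, 2) = 1035 pairs i < j, with X_I the indicator of one inversion.
There are 1035 indicators.
For each fixed pair i < j, the values π(i) and π(j) are two distinct elements of {1, …, 46} in uniformly random order; by symmetry P[π(i) > π(j)] = 1/2.
By linearity: E[X] = 1035 · (1/2) = C(46, 2) · (1/2) = 1035/2 = 1035/2 ≈ 517.500000.

E[X] = 1035/2 = 517.500000.


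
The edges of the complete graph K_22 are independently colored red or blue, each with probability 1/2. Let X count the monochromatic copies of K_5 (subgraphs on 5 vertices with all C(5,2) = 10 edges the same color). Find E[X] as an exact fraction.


Let X = Σ_S X_S over the C(22, 5) = 26334 subsets S of size 5, where X_S = 1 if the K_5 on S is monochromatic.
For a fixed S, the K_5 on S has C(5, 2) = 10 edges. P[all 10 edges red] = (1/2)^10, and likewise for blue, so P[monochromatic] = 2·(1/2)^10 = 2^{1 − 10} = 1/512.
By linearity: E[X] = C(22, 5) · 2^{1 − 10} = 26334 · 1/512 = 13167/256.
Numerically: E[X] ≈ 51.43359.

E[X] = C(22,5)·2^(1−C(5,2)) = 13167/256 ≈ 51.43359.


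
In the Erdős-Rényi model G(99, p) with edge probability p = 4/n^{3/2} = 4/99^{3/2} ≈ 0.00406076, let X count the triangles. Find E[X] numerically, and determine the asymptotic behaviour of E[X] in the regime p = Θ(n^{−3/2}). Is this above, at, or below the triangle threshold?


Number of potential triangles: C(99, 3) = 156849.
Each occurs with probability p³ ≈ (0.00406076)³ ≈ 6.69609487e-08.
By linearity: E[X] = C(99, 3)·p³ ≈ 156849 · 6.69609487e-08 ≈ 0.010503.
Since α = 3/2 > 1, p = c/n^{3/2} = o(1/n) is below the triangle threshold p ~ 1/n. Asymptotically E[X] ~ (c³/6)·n^{3(1−α)} = (4³/6)·n^{-1.5} → 0, so by Markov's inequality G has no triangles w.h.p.

E[X] ≈ 0.010503; in regime p = Θ(1/n^{3/2}) E[X] tends to 0 (below the triangle threshold p ~ 1/n).


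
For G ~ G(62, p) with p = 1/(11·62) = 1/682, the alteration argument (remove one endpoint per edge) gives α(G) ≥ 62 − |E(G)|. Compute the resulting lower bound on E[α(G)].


E[|E(G)|] = C(62, 2)·p = 1891 · (1/682) = 61/22.
E[α(G)] ≥ n − E[|E(G)|] = 62 − 61/22 = 1303/22.
Numerically: ≈ 59.227.
(This is only a lower bound; the true E[α(G)] may be larger.)

E[α(G)] ≥ 1303/22 ≈ 59.227.


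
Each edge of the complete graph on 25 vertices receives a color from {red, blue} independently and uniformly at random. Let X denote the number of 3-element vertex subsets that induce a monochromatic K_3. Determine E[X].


Let X = Σ_S X_S over the C(25, 3) = 2300 subsets S of size 3, where X_S = 1 if the K_3 on S is monochromatic.
For a fixed S, the K_3 on S has C(3, 2) = 3 edges. P[all 3 edges red] = (1/2)^3, and likewise for blue, so P[monochromatic] = 2·(1/2)^3 = 2^{1 − 3} = 1/4.
By linearity: E[X] = C(25, 3) · 2^{1 − 3} = 2300 · 1/4 = 575.
Numerically: E[X] ≈ 575.0000.

E[X] = C(25,3)·2^(1−C(3,2)) = 575 ≈ 575.0000.


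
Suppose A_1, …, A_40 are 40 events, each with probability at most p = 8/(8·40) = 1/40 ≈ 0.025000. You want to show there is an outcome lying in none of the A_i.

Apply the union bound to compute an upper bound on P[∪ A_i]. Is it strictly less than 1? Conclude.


Union bound: P[∪_{i=1}^{40} A_i] ≤ Σ_i P[A_i] ≤ 40·p = 40·(1/40) = 1.
Numerically: 1 ≈ 1.000000.
Is 1 < 1? NO.
Since the bound 1 is ≥ 1, the union bound is uninformative here; it does NOT by itself certify existence.

40·p = 1 ≈ 1.000000; existence NOT certified by the union bound.


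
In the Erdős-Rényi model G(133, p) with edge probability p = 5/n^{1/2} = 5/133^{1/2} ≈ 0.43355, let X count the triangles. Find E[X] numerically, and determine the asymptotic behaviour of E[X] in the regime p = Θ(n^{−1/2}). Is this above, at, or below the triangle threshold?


Number of potential triangles: C(133, 3) = 383306.
Each occurs with probability p³ ≈ (0.43355)³ ≈ 8.1495298e-02.
By linearity: E[X] = C(133, 3)·p³ ≈ 383306 · 8.1495298e-02 ≈ 31237.63665.
Since α = 1/2 < 1, p = c/n^{1/2} ≫ 1/n is above the triangle threshold p ~ 1/n. Asymptotically E[X] ~ (c³/6)·n^{3(1−α)} = (5³/6)·n^{1.5} → ∞; triangles are abundant w.h.p.

E[X] ≈ 31237.63665; in regime p = Θ(1/n^{1/2}) E[X] diverges (above the triangle threshold p ~ 1/n).


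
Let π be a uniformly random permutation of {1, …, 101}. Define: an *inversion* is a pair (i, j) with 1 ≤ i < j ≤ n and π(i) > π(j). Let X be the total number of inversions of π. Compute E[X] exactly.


Write X = Σ X_I over the C(101, 2) = 5050 pairs i < j, with X_I the indicator of one inversion.
There are 5050 indicators.
For each fixed pair i < j, the values π(i) and π(j) are two distinct elements of {1, …, 101} in uniformly random order; by symmetry P[π(i) > π(j)] = 1/2.
By linearity: E[X] = 5050 · (1/2) = C(101, 2) · (1/2) = 5050/2 = 2525 ≈ 2525.000000.

E[X] = 2525 = 2525.000000.


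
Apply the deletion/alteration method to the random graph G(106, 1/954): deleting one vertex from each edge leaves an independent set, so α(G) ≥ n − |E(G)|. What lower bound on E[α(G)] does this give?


E[|E(G)|] = C(106, 2)·p = 5565 · (1/954) = 35/6.
E[α(G)] ≥ n − E[|E(G)|] = 106 − 35/6 = 601/6.
Numerically: ≈ 100.1667.
(This is only a lower bound; the true E[α(G)] may be larger.)

E[α(G)] ≥ 601/6 ≈ 100.1667.


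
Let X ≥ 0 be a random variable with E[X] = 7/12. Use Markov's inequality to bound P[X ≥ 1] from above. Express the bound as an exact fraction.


μ = E[X] = 7/12, a = 1.
Markov: P[X ≥ 1] ≤ μ/a = (7/12)/1 = 7/12.
Numerically: ≈ 0.58333.
(Since a = 1 > μ = 0.58333, the bound 7/12 is < 1 and informative.)

P[X ≥ 1] ≤ 7/12 ≈ 0.58333.


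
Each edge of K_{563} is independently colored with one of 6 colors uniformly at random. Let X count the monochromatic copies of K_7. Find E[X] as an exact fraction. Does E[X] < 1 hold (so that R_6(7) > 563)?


E[X] = C(563, 7) · 6^{1 − 21} = 3426622515769596 · 6^{−20} = 3426622515769596/3656158440062976.
As a reduced fraction: E[X] = 285551876314133/304679870005248 ≈ 0.937219.
Is E[X] < 1? YES.
Since E[X] < 1, there exists a 6-coloring of K_{563} with no monochromatic K_7; hence R_6(7) > 563.

E[X] = 285551876314133/304679870005248 ≈ 0.937219; E[X] < 1, so R_6(7) > 563.


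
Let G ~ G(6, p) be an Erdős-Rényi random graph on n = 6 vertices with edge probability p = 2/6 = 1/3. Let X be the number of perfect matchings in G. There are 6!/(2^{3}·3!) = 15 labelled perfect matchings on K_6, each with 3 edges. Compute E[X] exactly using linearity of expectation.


K_6 has 6!/(2^{3}·3!) = 15 labelled perfect matchings.
For each such perfect matching H, let X_H = 1 if all 3 edges of H are present in G. Then P[X_H = 1] = p^{3} = (1/3)^{3} = 1/27.
Summing the indicators: E[X] = Σ_H E[X_H] = 15 · p^{3} = 15 · 1/27 = 5/9.
Numerically: E[X] ≈ 0.55556.

E[X] = 15 · (1/3)^{3} = 5/9 ≈ 0.55556.


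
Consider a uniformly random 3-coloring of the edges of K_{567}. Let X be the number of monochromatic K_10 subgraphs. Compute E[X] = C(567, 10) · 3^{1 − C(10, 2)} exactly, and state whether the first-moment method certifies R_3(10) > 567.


E[X] = C(567, 10) · 3^{1 − 45} = 873787071273467749398 · 3^{−44} = 873787071273467749398/984770902183611232881.
As a reduced fraction: E[X] = 10787494707079848758/12157665459056928801 ≈ 0.887300.
Is E[X] < 1? YES.
Since E[X] < 1, there exists a 3-coloring of K_{567} with no monochromatic K_10; hence R_3(10) > 567.

E[X] = 10787494707079848758/12157665459056928801 ≈ 0.887300; E[X] < 1, so R_3(10) > 567.


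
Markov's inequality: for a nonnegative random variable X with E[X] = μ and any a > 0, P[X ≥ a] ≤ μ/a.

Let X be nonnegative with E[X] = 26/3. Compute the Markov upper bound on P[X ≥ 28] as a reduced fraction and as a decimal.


μ = E[X] = 26/3, a = 28.
Markov: P[X ≥ 28] ≤ μ/a = (26/3)/28 = 13/42.
Numerically: ≈ 0.310.
(Since a = 28 > μ = 8.667, the bound 13/42 is < 1 and informative.)

P[X ≥ 28] ≤ 13/42 ≈ 0.310.


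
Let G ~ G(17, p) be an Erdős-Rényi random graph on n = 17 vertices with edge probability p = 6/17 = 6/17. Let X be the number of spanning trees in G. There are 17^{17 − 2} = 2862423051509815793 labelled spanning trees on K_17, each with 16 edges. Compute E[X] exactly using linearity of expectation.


K_17 has 17^{17 − 2} = 2862423051509815793 labelled spanning trees.
For each such spanning tree H, let X_H = 1 if all 16 edges of H are present in G. Then P[X_H = 1] = p^{16} = (6/17)^{16} = 2821109907456/48661191875666868481.
By linearity of expectation: E[X] = Σ_H E[X_H] = 2862423051509815793 · p^{16} = 2862423051509815793 · 2821109907456/48661191875666868481 = 2821109907456/17.
Numerically: E[X] ≈ 1.6595e+11.

E[X] = 2862423051509815793 · (6/17)^{16} = 2821109907456/17 ≈ 1.6595e+11.


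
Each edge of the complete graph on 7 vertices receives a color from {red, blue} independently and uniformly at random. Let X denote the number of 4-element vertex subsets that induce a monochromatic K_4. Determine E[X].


Let X = Σ_S X_S over the C(7, 4) = 35 subsets S of size 4, where X_S = 1 if the K_4 on S is monochromatic.
For a fixed S, the K_4 on S has C(4, 2) = 6 edges. P[all 6 edges red] = (1/2)^6, and likewise for blue, so P[monochromatic] = 2·(1/2)^6 = 2^{1 − 6} = 1/32.
By linearity of expectation: E[X] = C(7, 4) · 2^{1 − 6} = 35 · 1/32 = 35/32.
Numerically: E[X] ≈ 1.094.

E[X] = C(7,4)·2^(1−C(4,2)) = 35/32 ≈ 1.094.
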